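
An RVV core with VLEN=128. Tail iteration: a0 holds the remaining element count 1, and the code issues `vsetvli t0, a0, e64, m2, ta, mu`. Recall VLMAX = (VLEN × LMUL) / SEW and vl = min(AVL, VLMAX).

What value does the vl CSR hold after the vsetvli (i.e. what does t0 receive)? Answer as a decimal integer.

VLMAX = VLEN×LMUL/SEW = 128×2/64 = 4
AVL=1 ≤ VLMAX=4, so vl = 1

vl = 1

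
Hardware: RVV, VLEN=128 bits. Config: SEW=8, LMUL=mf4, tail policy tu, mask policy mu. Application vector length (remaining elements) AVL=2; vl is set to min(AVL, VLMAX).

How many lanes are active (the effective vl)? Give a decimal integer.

vl = 2

VLMAX = (128 × 1/4) / 8 = 4 lanes
vl = min(AVL, VLMAX) = min(2, 4) = 2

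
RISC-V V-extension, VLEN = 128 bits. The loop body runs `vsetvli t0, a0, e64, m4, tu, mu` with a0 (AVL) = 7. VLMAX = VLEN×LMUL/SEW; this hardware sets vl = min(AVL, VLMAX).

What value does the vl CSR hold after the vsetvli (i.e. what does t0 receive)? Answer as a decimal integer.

vl = 7

VLMAX = VLEN×LMUL/SEW = 128×4/64 = 8
vl = min(AVL, VLMAX) = min(7, 8) = 7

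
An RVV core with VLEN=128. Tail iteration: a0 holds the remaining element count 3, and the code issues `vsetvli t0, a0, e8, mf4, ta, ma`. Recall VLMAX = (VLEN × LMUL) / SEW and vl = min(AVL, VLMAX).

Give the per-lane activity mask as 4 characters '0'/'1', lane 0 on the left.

VLMAX = (128 × 1/4) / 8 = 4 lanes
AVL=3 ≤ VLMAX=4, so vl = 3
bits (lane 0 leftmost): 1110

predicate = 1110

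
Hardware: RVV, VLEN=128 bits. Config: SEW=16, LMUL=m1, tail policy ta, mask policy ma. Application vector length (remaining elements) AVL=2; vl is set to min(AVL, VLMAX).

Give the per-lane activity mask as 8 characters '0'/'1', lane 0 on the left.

predicate = 11000000

lanes per group: 128·1/16 = 8
vl ← min(2, 8) = 2
bits (lane 0 leftmost): 11000000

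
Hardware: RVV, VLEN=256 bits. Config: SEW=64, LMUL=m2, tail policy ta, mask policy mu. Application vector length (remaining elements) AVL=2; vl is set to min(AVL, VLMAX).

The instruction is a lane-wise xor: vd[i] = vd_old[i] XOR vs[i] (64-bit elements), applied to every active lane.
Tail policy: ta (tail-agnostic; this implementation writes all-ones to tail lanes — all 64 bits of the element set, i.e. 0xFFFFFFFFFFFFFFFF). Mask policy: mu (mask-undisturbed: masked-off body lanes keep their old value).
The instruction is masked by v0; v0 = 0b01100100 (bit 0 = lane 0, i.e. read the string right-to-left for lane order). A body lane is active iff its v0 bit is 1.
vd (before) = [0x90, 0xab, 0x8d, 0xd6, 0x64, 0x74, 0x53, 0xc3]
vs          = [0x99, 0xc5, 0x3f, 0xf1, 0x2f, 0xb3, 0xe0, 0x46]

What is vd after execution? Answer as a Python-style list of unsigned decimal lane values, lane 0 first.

VLMAX = VLEN×LMUL/SEW = 256×2/64 = 8
AVL=2 ≤ VLMAX=8, so vl = 2
[0] mask-off/keep = 0x90
[1] mask-off/keep = 0xab
[2] tail/ones = 0xffffffffffffffff
[3] tail/ones = 0xffffffffffffffff
[4] tail/ones = 0xffffffffffffffff
[5] tail/ones = 0xffffffffffffffff
[6] tail/ones = 0xffffffffffffffff
[7] tail/ones = 0xffffffffffffffff

vd = [144, 171, 18446744073709551615, 18446744073709551615, 18446744073709551615, 18446744073709551615, 18446744073709551615, 18446744073709551615]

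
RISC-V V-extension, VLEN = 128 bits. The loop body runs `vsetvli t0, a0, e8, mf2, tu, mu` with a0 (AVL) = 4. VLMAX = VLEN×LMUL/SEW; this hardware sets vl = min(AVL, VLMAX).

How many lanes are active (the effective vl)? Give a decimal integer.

VLMAX = VLEN×LMUL/SEW = 128×1/2/8 = 8
vl ← min(4, 8) = 4

vl = 4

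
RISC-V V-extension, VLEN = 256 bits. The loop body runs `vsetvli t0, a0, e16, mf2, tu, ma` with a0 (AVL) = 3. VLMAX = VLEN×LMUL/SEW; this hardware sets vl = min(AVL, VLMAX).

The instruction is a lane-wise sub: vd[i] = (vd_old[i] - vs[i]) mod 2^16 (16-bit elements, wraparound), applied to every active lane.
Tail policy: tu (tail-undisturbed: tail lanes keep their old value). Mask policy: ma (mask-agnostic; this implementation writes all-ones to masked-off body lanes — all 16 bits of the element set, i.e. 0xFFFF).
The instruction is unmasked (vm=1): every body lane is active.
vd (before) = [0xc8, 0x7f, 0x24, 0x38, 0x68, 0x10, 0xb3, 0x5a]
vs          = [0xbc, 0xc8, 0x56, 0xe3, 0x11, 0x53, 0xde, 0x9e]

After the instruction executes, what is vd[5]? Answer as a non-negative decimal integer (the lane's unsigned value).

VLMAX = VLEN×LMUL/SEW = 256×1/2/16 = 8
AVL=3 ≤ VLMAX=8, so vl = 3
lane  0: sub(0xc8,0xbc) ⇒ 0x0c
lane  1: sub(0x7f,0xc8) ⇒ 0xffb7
lane  2: sub(0x24,0x56) ⇒ 0xffce
lane  3: tail/keep ⇒ 0x38
lane  4: tail/keep ⇒ 0x68
lane  5: tail/keep ⇒ 0x10
lane  6: tail/keep ⇒ 0xb3
lane  7: tail/keep ⇒ 0x5a

vd[5] = 16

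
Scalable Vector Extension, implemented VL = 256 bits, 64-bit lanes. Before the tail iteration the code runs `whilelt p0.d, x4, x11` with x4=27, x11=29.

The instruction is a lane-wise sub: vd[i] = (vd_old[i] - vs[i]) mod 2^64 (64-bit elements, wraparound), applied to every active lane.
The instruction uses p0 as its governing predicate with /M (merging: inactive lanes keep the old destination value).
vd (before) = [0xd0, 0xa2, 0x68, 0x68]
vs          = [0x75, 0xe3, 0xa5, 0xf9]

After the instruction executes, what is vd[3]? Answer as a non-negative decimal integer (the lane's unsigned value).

lane count: 256 div 64 = 4
p0[j] = (27+j < 29); true for j=0..1 → 2 lanes set
lane  0: sub(0xd0,0x75) ⇒ 0x5b
lane  1: sub(0xa2,0xe3) ⇒ 0xffffffffffffffbf
lane  2: tail/keep ⇒ 0x68
lane  3: tail/keep ⇒ 0x68

vd[3] = 104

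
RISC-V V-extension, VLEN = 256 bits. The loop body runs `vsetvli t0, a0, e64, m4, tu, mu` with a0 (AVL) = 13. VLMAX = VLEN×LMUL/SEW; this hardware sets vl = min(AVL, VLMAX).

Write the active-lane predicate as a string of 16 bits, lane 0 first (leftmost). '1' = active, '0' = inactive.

VLMAX = (256 × 4) / 64 = 16 lanes
vl = min(AVL, VLMAX) = min(13, 16) = 13
bits (lane 0 leftmost): 1111111111111000

predicate = 1111111111111000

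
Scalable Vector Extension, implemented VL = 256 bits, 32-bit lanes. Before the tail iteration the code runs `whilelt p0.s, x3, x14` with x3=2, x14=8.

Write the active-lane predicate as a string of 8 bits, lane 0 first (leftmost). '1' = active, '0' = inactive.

256-bit reg / 32-bit elem → 8 lanes
active while 2+j < 8, i.e. j ∈ [0,6) capped at 8 ⇒ 6
bits (lane 0 leftmost): 11111100

predicate = 11111100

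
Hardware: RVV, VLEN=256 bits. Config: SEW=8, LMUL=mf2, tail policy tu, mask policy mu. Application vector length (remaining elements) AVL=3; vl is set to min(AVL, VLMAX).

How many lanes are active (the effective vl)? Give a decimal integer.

VLMAX = VLEN×LMUL/SEW = 256×1/2/8 = 16
vl ← min(3, 16) = 3

vl = 3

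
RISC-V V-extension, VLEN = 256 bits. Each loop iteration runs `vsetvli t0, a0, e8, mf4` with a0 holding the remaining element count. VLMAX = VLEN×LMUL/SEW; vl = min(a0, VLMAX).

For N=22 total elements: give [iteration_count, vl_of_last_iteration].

VLMAX = (256 × 1/4) / 8 = 8 lanes
N=22: ⌈22/8⌉ = 3 iters; last vl = 22 − 2×8 = 6

[iterations, last_vl] = [3, 6]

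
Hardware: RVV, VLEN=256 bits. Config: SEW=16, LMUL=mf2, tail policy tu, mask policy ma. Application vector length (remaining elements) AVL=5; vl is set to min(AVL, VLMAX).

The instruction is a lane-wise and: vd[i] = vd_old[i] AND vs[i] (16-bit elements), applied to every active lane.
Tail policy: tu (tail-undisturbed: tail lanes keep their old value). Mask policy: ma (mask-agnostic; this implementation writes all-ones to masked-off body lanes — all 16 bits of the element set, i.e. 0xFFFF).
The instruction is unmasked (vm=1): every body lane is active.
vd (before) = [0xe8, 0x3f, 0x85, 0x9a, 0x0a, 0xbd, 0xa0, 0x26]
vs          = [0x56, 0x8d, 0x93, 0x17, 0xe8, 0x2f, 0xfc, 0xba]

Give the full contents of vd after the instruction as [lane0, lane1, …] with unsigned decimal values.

vd = [64, 13, 129, 18, 8, 189, 160, 38]

VLMAX = (256 × 1/2) / 16 = 8 lanes
vl = min(AVL, VLMAX) = min(5, 8) = 5
vd[0] and(0xe8,0x56) -> 0x40
vd[1] and(0x3f,0x8d) -> 0x0d
vd[2] and(0x85,0x93) -> 0x81
vd[3] and(0x9a,0x17) -> 0x12
vd[4] and(0x0a,0xe8) -> 0x08
vd[5] tail/keep -> 0xbd
vd[6] tail/keep -> 0xa0
vd[7] tail/keep -> 0x26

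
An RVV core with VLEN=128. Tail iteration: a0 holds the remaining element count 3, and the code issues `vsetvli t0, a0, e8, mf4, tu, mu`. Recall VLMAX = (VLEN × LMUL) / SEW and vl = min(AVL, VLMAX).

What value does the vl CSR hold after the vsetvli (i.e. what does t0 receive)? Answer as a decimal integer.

VLMAX = (128 × 1/4) / 8 = 4 lanes
AVL=3 ≤ VLMAX=4, so vl = 3

vl = 3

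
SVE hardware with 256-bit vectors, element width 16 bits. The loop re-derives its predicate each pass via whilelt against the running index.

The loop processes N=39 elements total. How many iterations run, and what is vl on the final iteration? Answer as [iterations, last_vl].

[iterations, last_vl] = [3, 7]

register lanes = 256/16 = 16
N=39: ⌈39/16⌉ = 3 iters; last vl = 39 − 2×16 = 7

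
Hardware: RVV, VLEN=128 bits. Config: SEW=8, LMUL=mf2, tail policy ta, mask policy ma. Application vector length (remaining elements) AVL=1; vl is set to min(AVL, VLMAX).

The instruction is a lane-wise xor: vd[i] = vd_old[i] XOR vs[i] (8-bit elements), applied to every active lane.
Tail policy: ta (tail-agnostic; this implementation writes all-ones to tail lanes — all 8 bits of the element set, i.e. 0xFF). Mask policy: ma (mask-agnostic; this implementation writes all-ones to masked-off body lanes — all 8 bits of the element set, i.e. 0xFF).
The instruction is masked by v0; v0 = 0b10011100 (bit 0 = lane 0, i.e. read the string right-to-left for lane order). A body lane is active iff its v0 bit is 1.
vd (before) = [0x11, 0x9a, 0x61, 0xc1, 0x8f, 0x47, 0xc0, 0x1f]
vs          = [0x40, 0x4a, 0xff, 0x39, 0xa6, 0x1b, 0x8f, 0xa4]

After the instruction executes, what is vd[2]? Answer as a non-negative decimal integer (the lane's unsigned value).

vd[2] = 255

lanes per group: 128·1/2/8 = 8
AVL=1 ≤ VLMAX=8, so vl = 1
lane  0: mask-off/ones ⇒ 0xff
lane  1: tail/ones ⇒ 0xff
lane  2: tail/ones ⇒ 0xff
lane  3: tail/ones ⇒ 0xff
lane  4: tail/ones ⇒ 0xff
lane  5: tail/ones ⇒ 0xff
lane  6: tail/ones ⇒ 0xff
lane  7: tail/ones ⇒ 0xff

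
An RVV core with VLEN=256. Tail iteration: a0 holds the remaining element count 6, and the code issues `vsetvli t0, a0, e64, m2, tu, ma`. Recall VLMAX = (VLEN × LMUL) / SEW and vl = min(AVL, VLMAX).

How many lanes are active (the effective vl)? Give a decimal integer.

vl = 6

VLMAX = (256 × 2) / 64 = 8 lanes
vl = min(AVL, VLMAX) = min(6, 8) = 6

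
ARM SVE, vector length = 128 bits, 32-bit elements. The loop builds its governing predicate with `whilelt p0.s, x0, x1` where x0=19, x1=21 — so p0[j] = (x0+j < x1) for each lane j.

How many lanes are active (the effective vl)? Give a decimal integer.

vl = 2

128-bit reg / 32-bit elem → 4 lanes
whilelt: lane j active iff 19+j < 21 → j < 2 → 2 active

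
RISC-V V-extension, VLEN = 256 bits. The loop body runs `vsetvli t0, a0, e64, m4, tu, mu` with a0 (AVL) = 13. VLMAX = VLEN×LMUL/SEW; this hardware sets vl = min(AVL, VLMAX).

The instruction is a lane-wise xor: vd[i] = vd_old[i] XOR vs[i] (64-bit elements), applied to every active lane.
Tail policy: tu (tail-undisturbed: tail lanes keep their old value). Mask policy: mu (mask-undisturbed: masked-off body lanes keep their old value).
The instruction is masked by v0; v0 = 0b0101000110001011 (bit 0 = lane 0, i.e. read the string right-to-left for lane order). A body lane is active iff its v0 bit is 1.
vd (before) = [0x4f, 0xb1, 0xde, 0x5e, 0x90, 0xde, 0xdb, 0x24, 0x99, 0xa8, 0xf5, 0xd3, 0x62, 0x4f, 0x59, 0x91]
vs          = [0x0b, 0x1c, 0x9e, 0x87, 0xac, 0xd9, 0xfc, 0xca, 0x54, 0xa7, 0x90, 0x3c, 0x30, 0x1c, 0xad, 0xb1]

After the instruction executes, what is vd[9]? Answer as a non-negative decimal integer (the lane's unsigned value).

vd[9] = 168

VLMAX = VLEN×LMUL/SEW = 256×4/64 = 16
vl = min(AVL, VLMAX) = min(13, 16) = 13
[0] xor(0x4f,0x0b) = 0x44
[1] xor(0xb1,0x1c) = 0xad
[2] mask-off/keep = 0xde
[3] xor(0x5e,0x87) = 0xd9
[4] mask-off/keep = 0x90
[5] mask-off/keep = 0xde
[6] mask-off/keep = 0xdb
[7] xor(0x24,0xca) = 0xee
[8] xor(0x99,0x54) = 0xcd
[9] mask-off/keep = 0xa8
[10] mask-off/keep = 0xf5
[11] mask-off/keep = 0xd3
[12] xor(0x62,0x30) = 0x52
[13] tail/keep = 0x4f
[14] tail/keep = 0x59
[15] tail/keep = 0x91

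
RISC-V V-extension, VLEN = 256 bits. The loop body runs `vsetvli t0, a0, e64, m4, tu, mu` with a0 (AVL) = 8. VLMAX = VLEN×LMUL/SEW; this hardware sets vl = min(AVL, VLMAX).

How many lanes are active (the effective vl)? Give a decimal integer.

lanes per group: 256·4/64 = 16
AVL=8 ≤ VLMAX=16, so vl = 8

vl = 8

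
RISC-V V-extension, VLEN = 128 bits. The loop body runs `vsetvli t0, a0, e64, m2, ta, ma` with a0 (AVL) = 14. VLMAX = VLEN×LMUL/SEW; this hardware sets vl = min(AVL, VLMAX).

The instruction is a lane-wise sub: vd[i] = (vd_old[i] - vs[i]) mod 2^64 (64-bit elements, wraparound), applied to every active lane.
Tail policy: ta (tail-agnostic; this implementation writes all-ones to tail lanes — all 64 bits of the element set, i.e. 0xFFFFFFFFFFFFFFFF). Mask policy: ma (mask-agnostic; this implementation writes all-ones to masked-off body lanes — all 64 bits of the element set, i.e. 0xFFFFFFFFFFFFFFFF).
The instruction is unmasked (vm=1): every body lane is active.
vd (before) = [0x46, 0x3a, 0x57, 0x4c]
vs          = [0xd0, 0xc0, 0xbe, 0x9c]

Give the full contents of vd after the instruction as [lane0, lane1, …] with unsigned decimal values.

VLMAX = VLEN×LMUL/SEW = 128×2/64 = 4
vl = min(AVL, VLMAX) = min(14, 4) = 4
vd[0] sub(0x46,0xd0) -> 0xffffffffffffff76
vd[1] sub(0x3a,0xc0) -> 0xffffffffffffff7a
vd[2] sub(0x57,0xbe) -> 0xffffffffffffff99
vd[3] sub(0x4c,0x9c) -> 0xffffffffffffffb0

vd = [18446744073709551478, 18446744073709551482, 18446744073709551513, 18446744073709551536]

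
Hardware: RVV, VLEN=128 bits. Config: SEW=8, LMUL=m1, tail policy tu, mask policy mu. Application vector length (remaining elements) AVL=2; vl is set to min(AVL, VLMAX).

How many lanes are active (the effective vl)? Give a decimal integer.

VLMAX = (128 × 1) / 8 = 16 lanes
AVL=2 ≤ VLMAX=16, so vl = 2

vl = 2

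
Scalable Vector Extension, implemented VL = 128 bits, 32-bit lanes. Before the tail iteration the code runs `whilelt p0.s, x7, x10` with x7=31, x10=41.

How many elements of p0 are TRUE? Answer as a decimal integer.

register lanes = 128/32 = 4
active while 31+j < 41, i.e. j ∈ [0,10) capped at 4 ⇒ 4

vl = 4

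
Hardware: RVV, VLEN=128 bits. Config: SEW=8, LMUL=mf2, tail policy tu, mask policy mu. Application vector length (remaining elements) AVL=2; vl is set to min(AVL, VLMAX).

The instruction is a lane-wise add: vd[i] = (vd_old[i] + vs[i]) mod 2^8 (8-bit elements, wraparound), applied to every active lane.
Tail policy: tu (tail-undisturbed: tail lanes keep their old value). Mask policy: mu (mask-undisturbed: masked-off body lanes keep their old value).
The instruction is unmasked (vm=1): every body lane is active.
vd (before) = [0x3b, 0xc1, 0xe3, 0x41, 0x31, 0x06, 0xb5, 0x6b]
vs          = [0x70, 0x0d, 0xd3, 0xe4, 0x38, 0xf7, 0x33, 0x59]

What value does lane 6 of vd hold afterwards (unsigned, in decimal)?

VLMAX = (128 × 1/2) / 8 = 8 lanes
AVL=2 ≤ VLMAX=8, so vl = 2
  i=0: add(0x3b,0x70) → 171
  i=1: add(0xc1,0x0d) → 206
  i=2: tail/keep → 227
  i=3: tail/keep → 65
  i=4: tail/keep → 49
  i=5: tail/keep → 6
  i=6: tail/keep → 181
  i=7: tail/keep → 107

vd[6] = 181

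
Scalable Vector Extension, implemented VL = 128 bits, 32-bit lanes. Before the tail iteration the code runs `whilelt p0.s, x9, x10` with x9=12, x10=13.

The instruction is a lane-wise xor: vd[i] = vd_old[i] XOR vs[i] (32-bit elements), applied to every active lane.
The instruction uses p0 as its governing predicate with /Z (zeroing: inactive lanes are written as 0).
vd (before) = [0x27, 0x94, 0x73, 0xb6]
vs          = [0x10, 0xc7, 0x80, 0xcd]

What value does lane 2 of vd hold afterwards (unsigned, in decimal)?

lane count: 128 div 32 = 4
whilelt: lane j active iff 12+j < 13 → j < 1 → 1 active
[0] xor(0x27,0x10) = 0x37
[1] tail/zero = 0x00
[2] tail/zero = 0x00
[3] tail/zero = 0x00

vd[2] = 0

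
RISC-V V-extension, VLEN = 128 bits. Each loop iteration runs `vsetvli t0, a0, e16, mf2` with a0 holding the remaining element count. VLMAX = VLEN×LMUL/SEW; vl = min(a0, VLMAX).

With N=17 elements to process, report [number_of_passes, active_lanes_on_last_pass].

VLMAX = VLEN×LMUL/SEW = 128×1/2/16 = 4
N=17: ⌈17/4⌉ = 5 iters; last vl = 17 − 4×4 = 1

[iterations, last_vl] = [5, 1]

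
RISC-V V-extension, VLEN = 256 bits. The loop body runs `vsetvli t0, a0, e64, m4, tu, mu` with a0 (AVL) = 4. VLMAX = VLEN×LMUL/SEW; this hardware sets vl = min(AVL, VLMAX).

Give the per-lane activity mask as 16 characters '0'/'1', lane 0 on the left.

predicate = 1111000000000000

VLMAX = (256 × 4) / 64 = 16 lanes
vl = min(AVL, VLMAX) = min(4, 16) = 4
bits (lane 0 leftmost): 1111000000000000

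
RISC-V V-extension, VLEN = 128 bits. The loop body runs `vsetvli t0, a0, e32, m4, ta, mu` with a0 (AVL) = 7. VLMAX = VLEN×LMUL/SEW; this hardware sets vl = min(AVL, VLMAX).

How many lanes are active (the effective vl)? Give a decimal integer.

VLMAX = (128 × 4) / 32 = 16 lanes
vl = min(AVL, VLMAX) = min(7, 16) = 7

vl = 7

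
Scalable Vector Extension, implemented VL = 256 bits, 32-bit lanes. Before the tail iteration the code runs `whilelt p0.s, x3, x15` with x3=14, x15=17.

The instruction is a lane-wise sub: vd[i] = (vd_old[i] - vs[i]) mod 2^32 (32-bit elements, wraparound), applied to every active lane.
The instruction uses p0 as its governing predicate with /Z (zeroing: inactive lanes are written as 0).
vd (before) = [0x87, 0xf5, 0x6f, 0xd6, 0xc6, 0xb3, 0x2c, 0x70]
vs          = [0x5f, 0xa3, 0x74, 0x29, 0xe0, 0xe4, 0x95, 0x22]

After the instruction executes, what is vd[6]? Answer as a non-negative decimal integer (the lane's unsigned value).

lane count: 256 div 32 = 8
p0[j] = (14+j < 17); true for j=0..2 → 3 lanes set
vd[0] sub(0x87,0x5f) -> 0x28
vd[1] sub(0xf5,0xa3) -> 0x52
vd[2] sub(0x6f,0x74) -> 0xfffffffb
vd[3] tail/zero -> 0x00
vd[4] tail/zero -> 0x00
vd[5] tail/zero -> 0x00
vd[6] tail/zero -> 0x00
vd[7] tail/zero -> 0x00

vd[6] = 0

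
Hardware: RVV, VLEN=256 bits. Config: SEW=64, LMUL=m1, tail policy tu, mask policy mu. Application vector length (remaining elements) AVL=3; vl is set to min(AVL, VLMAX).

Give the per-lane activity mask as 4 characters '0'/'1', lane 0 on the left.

predicate = 1110

VLMAX = (256 × 1) / 64 = 4 lanes
AVL=3 ≤ VLMAX=4, so vl = 3
bits (lane 0 leftmost): 1110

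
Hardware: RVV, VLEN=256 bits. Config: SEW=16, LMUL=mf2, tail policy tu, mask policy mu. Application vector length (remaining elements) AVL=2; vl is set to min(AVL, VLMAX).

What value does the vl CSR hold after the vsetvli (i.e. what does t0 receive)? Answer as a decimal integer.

lanes per group: 256·1/2/16 = 8
AVL=2 ≤ VLMAX=8, so vl = 2

vl = 2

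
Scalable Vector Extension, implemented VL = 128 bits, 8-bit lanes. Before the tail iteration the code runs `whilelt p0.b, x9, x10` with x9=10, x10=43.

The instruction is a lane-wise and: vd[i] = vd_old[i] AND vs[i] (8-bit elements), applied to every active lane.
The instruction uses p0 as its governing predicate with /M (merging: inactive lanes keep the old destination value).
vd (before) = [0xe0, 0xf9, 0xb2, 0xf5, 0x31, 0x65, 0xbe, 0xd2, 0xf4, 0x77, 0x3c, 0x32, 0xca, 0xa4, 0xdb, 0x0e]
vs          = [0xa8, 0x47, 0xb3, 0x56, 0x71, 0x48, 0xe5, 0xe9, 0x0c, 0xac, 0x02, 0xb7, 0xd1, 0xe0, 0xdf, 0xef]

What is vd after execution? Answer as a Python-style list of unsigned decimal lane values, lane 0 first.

vd = [160, 65, 178, 84, 49, 64, 164, 192, 4, 36, 0, 50, 192, 160, 219, 14]

register lanes = 128/8 = 16
active while 10+j < 43, i.e. j ∈ [0,33) capped at 16 ⇒ 16
lane  0: and(0xe0,0xa8) ⇒ 0xa0
lane  1: and(0xf9,0x47) ⇒ 0x41
lane  2: and(0xb2,0xb3) ⇒ 0xb2
lane  3: and(0xf5,0x56) ⇒ 0x54
lane  4: and(0x31,0x71) ⇒ 0x31
lane  5: and(0x65,0x48) ⇒ 0x40
lane  6: and(0xbe,0xe5) ⇒ 0xa4
lane  7: and(0xd2,0xe9) ⇒ 0xc0
lane  8: and(0xf4,0x0c) ⇒ 0x04
lane  9: and(0x77,0xac) ⇒ 0x24
lane 10: and(0x3c,0x02) ⇒ 0x00
lane 11: and(0x32,0xb7) ⇒ 0x32
lane 12: and(0xca,0xd1) ⇒ 0xc0
lane 13: and(0xa4,0xe0) ⇒ 0xa0
lane 14: and(0xdb,0xdf) ⇒ 0xdb
lane 15: and(0x0e,0xef) ⇒ 0x0e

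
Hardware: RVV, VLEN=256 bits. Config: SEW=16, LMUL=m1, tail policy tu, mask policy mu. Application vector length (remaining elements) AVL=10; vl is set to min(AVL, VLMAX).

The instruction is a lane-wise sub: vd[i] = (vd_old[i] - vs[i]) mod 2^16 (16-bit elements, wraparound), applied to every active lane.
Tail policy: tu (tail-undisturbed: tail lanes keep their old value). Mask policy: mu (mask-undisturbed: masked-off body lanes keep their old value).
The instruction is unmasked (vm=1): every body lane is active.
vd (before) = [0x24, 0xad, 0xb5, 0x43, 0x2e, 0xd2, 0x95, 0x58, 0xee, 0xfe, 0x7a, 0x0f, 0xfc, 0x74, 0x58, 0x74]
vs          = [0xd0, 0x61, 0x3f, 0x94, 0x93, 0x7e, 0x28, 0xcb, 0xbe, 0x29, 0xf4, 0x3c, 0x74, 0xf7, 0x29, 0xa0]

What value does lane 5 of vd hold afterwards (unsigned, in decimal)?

VLMAX = VLEN×LMUL/SEW = 256×1/16 = 16
vl ← min(10, 16) = 10
lane  0: sub(0x24,0xd0) ⇒ 0xff54
lane  1: sub(0xad,0x61) ⇒ 0x4c
lane  2: sub(0xb5,0x3f) ⇒ 0x76
lane  3: sub(0x43,0x94) ⇒ 0xffaf
lane  4: sub(0x2e,0x93) ⇒ 0xff9b
lane  5: sub(0xd2,0x7e) ⇒ 0x54
lane  6: sub(0x95,0x28) ⇒ 0x6d
lane  7: sub(0x58,0xcb) ⇒ 0xff8d
lane  8: sub(0xee,0xbe) ⇒ 0x30
lane  9: sub(0xfe,0x29) ⇒ 0xd5
lane 10: tail/keep ⇒ 0x7a
lane 11: tail/keep ⇒ 0x0f
lane 12: tail/keep ⇒ 0xfc
lane 13: tail/keep ⇒ 0x74
lane 14: tail/keep ⇒ 0x58
lane 15: tail/keep ⇒ 0x74

vd[5] = 84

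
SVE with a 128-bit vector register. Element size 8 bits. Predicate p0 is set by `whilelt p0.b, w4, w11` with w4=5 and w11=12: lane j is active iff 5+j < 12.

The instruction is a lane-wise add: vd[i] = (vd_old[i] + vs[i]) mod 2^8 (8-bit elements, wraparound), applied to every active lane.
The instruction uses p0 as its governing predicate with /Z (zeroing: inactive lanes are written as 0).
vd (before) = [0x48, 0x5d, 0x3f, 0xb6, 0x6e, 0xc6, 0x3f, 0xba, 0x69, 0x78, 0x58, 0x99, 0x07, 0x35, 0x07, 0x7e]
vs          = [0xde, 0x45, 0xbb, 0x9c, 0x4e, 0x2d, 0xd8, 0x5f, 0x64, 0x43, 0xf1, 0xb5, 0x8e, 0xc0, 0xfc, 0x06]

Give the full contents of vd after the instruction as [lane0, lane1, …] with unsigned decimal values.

vd = [38, 162, 250, 82, 188, 243, 23, 0, 0, 0, 0, 0, 0, 0, 0, 0]

lane count: 128 div 8 = 16
active while 5+j < 12, i.e. j ∈ [0,7) capped at 16 ⇒ 7
vd[0] add(0x48,0xde) -> 0x26
vd[1] add(0x5d,0x45) -> 0xa2
vd[2] add(0x3f,0xbb) -> 0xfa
vd[3] add(0xb6,0x9c) -> 0x52
vd[4] add(0x6e,0x4e) -> 0xbc
vd[5] add(0xc6,0x2d) -> 0xf3
vd[6] add(0x3f,0xd8) -> 0x17
vd[7] tail/zero -> 0x00
vd[8] tail/zero -> 0x00
vd[9] tail/zero -> 0x00
vd[10] tail/zero -> 0x00
vd[11] tail/zero -> 0x00
vd[12] tail/zero -> 0x00
vd[13] tail/zero -> 0x00
vd[14] tail/zero -> 0x00
vd[15] tail/zero -> 0x00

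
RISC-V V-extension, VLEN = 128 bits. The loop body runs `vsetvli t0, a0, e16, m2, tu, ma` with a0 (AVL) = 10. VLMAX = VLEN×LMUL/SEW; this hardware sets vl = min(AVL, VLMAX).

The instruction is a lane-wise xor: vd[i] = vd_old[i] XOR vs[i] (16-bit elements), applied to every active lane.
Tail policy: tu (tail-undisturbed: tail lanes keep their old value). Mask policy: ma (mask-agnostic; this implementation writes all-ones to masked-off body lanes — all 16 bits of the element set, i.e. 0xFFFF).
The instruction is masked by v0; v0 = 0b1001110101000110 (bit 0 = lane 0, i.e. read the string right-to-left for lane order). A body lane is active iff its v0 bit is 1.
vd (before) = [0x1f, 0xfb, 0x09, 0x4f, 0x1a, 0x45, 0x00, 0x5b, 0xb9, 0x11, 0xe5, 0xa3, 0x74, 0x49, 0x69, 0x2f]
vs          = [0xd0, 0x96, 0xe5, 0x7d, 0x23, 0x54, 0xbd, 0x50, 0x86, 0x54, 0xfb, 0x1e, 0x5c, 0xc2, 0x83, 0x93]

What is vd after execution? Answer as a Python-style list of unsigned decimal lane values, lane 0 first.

vd = [65535, 109, 236, 65535, 65535, 65535, 189, 65535, 63, 65535, 229, 163, 116, 73, 105, 47]

VLMAX = VLEN×LMUL/SEW = 128×2/16 = 16
vl = min(AVL, VLMAX) = min(10, 16) = 10
vd[0] mask-off/ones -> 0xffff
vd[1] xor(0xfb,0x96) -> 0x6d
vd[2] xor(0x09,0xe5) -> 0xec
vd[3] mask-off/ones -> 0xffff
vd[4] mask-off/ones -> 0xffff
vd[5] mask-off/ones -> 0xffff
vd[6] xor(0x00,0xbd) -> 0xbd
vd[7] mask-off/ones -> 0xffff
vd[8] xor(0xb9,0x86) -> 0x3f
vd[9] mask-off/ones -> 0xffff
vd[10] tail/keep -> 0xe5
vd[11] tail/keep -> 0xa3
vd[12] tail/keep -> 0x74
vd[13] tail/keep -> 0x49
vd[14] tail/keep -> 0x69
vd[15] tail/keep -> 0x2f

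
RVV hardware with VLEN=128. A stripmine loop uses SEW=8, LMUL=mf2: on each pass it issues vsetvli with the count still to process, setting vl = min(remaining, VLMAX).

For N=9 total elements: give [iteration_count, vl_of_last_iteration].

VLMAX = VLEN×LMUL/SEW = 128×1/2/8 = 8
N=9: ⌈9/8⌉ = 2 iters; last vl = 9 − 1×8 = 1

[iterations, last_vl] = [2, 1]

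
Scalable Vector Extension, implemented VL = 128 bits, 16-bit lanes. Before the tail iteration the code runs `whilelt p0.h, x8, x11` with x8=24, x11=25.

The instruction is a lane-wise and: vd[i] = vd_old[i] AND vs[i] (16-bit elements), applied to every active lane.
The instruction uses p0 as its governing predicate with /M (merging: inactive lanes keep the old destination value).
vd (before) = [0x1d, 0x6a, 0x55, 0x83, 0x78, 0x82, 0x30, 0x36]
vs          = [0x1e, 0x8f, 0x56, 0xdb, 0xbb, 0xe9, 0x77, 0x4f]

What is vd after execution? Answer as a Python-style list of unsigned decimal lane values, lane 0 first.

register lanes = 128/16 = 8
p0[j] = (24+j < 25); true for j=0..0 → 1 lanes set
vd[0] and(0x1d,0x1e) -> 0x1c
vd[1] tail/keep -> 0x6a
vd[2] tail/keep -> 0x55
vd[3] tail/keep -> 0x83
vd[4] tail/keep -> 0x78
vd[5] tail/keep -> 0x82
vd[6] tail/keep -> 0x30
vd[7] tail/keep -> 0x36

vd = [28, 106, 85, 131, 120, 130, 48, 54]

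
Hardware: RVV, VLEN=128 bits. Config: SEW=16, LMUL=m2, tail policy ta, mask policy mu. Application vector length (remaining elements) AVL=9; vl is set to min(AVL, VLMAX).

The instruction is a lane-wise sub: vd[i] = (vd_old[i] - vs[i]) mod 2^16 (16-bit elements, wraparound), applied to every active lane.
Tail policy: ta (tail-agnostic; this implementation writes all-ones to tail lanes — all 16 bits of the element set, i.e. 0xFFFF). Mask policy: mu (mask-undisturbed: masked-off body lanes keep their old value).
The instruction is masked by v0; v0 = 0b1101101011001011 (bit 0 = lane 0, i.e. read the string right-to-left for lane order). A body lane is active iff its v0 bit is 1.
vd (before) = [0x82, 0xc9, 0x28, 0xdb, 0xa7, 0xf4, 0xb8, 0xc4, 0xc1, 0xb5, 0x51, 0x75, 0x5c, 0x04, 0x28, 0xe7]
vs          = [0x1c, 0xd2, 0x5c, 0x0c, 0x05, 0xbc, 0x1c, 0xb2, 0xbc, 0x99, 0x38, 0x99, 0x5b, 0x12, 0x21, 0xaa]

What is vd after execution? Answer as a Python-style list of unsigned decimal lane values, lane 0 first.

VLMAX = (128 × 2) / 16 = 16 lanes
vl ← min(9, 16) = 9
vd[0] sub(0x82,0x1c) -> 0x66
vd[1] sub(0xc9,0xd2) -> 0xfff7
vd[2] mask-off/keep -> 0x28
vd[3] sub(0xdb,0x0c) -> 0xcf
vd[4] mask-off/keep -> 0xa7
vd[5] mask-off/keep -> 0xf4
vd[6] sub(0xb8,0x1c) -> 0x9c
vd[7] sub(0xc4,0xb2) -> 0x12
vd[8] mask-off/keep -> 0xc1
vd[9] tail/ones -> 0xffff
vd[10] tail/ones -> 0xffff
vd[11] tail/ones -> 0xffff
vd[12] tail/ones -> 0xffff
vd[13] tail/ones -> 0xffff
vd[14] tail/ones -> 0xffff
vd[15] tail/ones -> 0xffff

vd = [102, 65527, 40, 207, 167, 244, 156, 18, 193, 65535, 65535, 65535, 65535, 65535, 65535, 65535]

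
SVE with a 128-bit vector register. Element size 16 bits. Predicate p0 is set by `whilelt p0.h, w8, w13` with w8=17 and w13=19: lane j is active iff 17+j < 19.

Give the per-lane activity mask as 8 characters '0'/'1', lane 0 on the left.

128-bit reg / 16-bit elem → 8 lanes
active while 17+j < 19, i.e. j ∈ [0,2) capped at 8 ⇒ 2
bits (lane 0 leftmost): 11000000

predicate = 11000000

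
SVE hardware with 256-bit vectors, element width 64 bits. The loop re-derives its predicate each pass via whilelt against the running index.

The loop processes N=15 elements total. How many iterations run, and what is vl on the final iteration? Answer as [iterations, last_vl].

[iterations, last_vl] = [4, 3]

register lanes = 256/64 = 4
15 elements at 4/iter → 4 passes, remainder 3 on the last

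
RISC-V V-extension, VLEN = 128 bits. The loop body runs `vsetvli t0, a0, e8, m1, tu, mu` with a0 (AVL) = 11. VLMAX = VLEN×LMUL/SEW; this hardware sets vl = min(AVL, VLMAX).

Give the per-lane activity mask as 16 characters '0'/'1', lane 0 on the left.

predicate = 1111111111100000

lanes per group: 128·1/8 = 16
AVL=11 ≤ VLMAX=16, so vl = 11
bits (lane 0 leftmost): 1111111111100000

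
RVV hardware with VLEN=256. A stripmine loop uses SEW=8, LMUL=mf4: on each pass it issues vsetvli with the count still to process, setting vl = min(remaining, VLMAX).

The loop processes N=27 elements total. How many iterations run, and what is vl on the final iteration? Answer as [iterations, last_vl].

[iterations, last_vl] = [4, 3]

VLMAX = VLEN×LMUL/SEW = 256×1/4/8 = 8
iterations = ceil(27/8) = 4; final-pass vl = 3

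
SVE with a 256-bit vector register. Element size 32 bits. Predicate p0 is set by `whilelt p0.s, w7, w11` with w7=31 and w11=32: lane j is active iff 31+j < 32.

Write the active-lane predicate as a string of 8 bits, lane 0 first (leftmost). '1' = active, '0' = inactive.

predicate = 10000000

register lanes = 256/32 = 8
whilelt: lane j active iff 31+j < 32 → j < 1 → 1 active
bits (lane 0 leftmost): 10000000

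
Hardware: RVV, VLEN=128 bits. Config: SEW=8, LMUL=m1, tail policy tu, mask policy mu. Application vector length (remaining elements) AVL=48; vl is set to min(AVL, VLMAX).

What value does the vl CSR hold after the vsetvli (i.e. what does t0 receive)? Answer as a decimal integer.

VLMAX = (128 × 1) / 8 = 16 lanes
vl = min(AVL, VLMAX) = min(48, 16) = 16

vl = 16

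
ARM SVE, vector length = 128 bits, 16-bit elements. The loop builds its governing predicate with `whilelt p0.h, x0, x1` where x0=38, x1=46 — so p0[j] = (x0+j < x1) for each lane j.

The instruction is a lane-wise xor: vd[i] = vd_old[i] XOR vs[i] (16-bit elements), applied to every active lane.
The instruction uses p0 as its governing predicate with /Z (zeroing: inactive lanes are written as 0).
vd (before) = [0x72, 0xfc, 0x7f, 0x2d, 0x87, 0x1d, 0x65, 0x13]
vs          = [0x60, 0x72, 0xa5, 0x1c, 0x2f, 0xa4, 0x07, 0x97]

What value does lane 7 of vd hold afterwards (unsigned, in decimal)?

128-bit reg / 16-bit elem → 8 lanes
whilelt: lane j active iff 38+j < 46 → j < 8 → 8 active
[0] xor(0x72,0x60) = 0x12
[1] xor(0xfc,0x72) = 0x8e
[2] xor(0x7f,0xa5) = 0xda
[3] xor(0x2d,0x1c) = 0x31
[4] xor(0x87,0x2f) = 0xa8
[5] xor(0x1d,0xa4) = 0xb9
[6] xor(0x65,0x07) = 0x62
[7] xor(0x13,0x97) = 0x84

vd[7] = 132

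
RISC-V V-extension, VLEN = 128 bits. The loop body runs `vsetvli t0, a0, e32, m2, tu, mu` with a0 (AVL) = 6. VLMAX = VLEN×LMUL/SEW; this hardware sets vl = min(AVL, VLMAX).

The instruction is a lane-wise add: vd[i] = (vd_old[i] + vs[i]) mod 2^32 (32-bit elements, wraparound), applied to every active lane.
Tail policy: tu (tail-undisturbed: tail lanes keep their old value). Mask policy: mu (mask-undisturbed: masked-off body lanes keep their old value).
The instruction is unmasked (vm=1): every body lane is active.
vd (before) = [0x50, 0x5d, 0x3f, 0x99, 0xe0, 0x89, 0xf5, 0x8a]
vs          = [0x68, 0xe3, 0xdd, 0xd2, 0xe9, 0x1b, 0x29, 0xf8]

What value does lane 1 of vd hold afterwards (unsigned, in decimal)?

VLMAX = (128 × 2) / 32 = 8 lanes
AVL=6 ≤ VLMAX=8, so vl = 6
[0] add(0x50,0x68) = 0xb8
[1] add(0x5d,0xe3) = 0x140
[2] add(0x3f,0xdd) = 0x11c
[3] add(0x99,0xd2) = 0x16b
[4] add(0xe0,0xe9) = 0x1c9
[5] add(0x89,0x1b) = 0xa4
[6] tail/keep = 0xf5
[7] tail/keep = 0x8a

vd[1] = 320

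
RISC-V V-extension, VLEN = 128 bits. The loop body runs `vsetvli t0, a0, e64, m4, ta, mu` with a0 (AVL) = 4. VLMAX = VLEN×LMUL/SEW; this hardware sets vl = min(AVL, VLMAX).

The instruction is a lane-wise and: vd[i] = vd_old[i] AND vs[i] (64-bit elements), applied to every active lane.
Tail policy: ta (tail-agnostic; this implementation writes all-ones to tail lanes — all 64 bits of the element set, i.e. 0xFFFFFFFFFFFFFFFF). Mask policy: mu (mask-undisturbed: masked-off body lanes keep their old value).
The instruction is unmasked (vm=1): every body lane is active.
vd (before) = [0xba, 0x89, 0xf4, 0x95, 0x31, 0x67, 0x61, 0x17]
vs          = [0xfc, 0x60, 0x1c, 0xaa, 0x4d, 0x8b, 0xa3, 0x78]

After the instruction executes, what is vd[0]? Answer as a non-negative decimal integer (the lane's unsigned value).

vd[0] = 184

lanes per group: 128·4/64 = 8
AVL=4 ≤ VLMAX=8, so vl = 4
[0] and(0xba,0xfc) = 0xb8
[1] and(0x89,0x60) = 0x00
[2] and(0xf4,0x1c) = 0x14
[3] and(0x95,0xaa) = 0x80
[4] tail/ones = 0xffffffffffffffff
[5] tail/ones = 0xffffffffffffffff
[6] tail/ones = 0xffffffffffffffff
[7] tail/ones = 0xffffffffffffffff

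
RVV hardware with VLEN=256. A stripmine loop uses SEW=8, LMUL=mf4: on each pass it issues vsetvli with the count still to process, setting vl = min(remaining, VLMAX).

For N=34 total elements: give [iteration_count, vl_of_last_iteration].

[iterations, last_vl] = [5, 2]

lanes per group: 256·1/4/8 = 8
34 elements at 8/iter → 5 passes, remainder 2 on the last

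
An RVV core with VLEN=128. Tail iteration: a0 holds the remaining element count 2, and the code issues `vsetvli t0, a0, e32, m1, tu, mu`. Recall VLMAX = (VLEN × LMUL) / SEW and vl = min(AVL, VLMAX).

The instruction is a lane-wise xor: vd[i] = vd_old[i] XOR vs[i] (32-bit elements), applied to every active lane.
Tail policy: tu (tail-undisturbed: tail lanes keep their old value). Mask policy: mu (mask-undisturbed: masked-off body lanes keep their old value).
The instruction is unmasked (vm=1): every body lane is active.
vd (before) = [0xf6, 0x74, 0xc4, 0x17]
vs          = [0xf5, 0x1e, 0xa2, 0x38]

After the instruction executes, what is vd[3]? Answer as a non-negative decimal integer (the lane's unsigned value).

vd[3] = 23

VLMAX = (128 × 1) / 32 = 4 lanes
vl = min(AVL, VLMAX) = min(2, 4) = 2
vd[0] xor(0xf6,0xf5) -> 0x03
vd[1] xor(0x74,0x1e) -> 0x6a
vd[2] tail/keep -> 0xc4
vd[3] tail/keep -> 0x17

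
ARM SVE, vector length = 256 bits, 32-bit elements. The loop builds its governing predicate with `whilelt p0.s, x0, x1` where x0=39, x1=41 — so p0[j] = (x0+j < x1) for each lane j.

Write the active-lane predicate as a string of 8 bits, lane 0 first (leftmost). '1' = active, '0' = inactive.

lane count: 256 div 32 = 8
p0[j] = (39+j < 41); true for j=0..1 → 2 lanes set
bits (lane 0 leftmost): 11000000

predicate = 11000000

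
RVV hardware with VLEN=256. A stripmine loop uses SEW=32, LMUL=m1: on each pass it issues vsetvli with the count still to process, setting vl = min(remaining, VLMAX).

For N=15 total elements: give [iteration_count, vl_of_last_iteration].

lanes per group: 256·1/32 = 8
15 elements at 8/iter → 2 passes, remainder 7 on the last

[iterations, last_vl] = [2, 7]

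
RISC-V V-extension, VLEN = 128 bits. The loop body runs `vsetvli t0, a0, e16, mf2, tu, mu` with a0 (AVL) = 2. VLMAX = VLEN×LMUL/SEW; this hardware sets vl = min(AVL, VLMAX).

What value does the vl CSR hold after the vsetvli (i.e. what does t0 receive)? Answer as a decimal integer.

vl = 2

VLMAX = VLEN×LMUL/SEW = 128×1/2/16 = 4
AVL=2 ≤ VLMAX=4, so vl = 2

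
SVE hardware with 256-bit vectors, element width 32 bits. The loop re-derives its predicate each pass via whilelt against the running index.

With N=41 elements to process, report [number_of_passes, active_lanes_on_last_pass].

[iterations, last_vl] = [6, 1]

lane count: 256 div 32 = 8
N=41: ⌈41/8⌉ = 6 iters; last vl = 41 − 5×8 = 1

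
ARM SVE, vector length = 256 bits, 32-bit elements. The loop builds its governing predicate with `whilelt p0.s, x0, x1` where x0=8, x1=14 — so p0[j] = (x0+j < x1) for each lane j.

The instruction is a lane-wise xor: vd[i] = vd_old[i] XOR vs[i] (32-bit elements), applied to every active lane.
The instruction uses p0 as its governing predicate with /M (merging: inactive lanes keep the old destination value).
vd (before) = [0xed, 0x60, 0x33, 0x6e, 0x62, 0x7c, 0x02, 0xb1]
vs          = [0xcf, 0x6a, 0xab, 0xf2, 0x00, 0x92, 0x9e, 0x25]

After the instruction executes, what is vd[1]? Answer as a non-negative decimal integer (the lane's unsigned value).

vd[1] = 10

register lanes = 256/32 = 8
active while 8+j < 14, i.e. j ∈ [0,6) capped at 8 ⇒ 6
[0] xor(0xed,0xcf) = 0x22
[1] xor(0x60,0x6a) = 0x0a
[2] xor(0x33,0xab) = 0x98
[3] xor(0x6e,0xf2) = 0x9c
[4] xor(0x62,0x00) = 0x62
[5] xor(0x7c,0x92) = 0xee
[6] tail/keep = 0x02
[7] tail/keep = 0xb1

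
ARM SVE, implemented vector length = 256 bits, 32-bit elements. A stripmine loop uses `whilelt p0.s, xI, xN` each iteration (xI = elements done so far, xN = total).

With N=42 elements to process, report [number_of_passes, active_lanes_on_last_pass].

[iterations, last_vl] = [6, 2]

register lanes = 256/32 = 8
42 elements at 8/iter → 6 passes, remainder 2 on the last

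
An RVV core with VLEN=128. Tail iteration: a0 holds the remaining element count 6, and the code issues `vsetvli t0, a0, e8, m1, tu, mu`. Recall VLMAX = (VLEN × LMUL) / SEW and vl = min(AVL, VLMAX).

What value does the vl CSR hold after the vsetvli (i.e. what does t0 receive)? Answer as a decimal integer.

vl = 6

lanes per group: 128·1/8 = 16
AVL=6 ≤ VLMAX=16, so vl = 6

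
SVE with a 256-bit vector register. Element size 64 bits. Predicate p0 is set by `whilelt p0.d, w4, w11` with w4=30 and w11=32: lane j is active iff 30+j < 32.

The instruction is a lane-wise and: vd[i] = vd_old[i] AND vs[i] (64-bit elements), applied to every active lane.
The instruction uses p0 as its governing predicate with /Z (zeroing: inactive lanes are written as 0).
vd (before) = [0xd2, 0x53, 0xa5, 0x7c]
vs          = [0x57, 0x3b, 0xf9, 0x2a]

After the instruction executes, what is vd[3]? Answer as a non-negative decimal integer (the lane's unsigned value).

vd[3] = 0

256-bit reg / 64-bit elem → 4 lanes
active while 30+j < 32, i.e. j ∈ [0,2) capped at 4 ⇒ 2
lane  0: and(0xd2,0x57) ⇒ 0x52
lane  1: and(0x53,0x3b) ⇒ 0x13
lane  2: tail/zero ⇒ 0x00
lane  3: tail/zero ⇒ 0x00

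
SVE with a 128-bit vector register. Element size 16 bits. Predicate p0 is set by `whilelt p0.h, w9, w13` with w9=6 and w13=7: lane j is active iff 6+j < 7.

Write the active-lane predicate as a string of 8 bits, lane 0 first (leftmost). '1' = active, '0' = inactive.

register lanes = 128/16 = 8
p0[j] = (6+j < 7); true for j=0..0 → 1 lanes set
bits (lane 0 leftmost): 10000000

predicate = 10000000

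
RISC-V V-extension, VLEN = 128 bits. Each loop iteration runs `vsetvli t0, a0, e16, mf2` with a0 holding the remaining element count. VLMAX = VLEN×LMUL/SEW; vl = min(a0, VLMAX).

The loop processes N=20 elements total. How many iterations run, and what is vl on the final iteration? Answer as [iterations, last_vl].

[iterations, last_vl] = [5, 4]

VLMAX = (128 × 1/2) / 16 = 4 lanes
20 elements at 4/iter → 5 passes, remainder 4 on the last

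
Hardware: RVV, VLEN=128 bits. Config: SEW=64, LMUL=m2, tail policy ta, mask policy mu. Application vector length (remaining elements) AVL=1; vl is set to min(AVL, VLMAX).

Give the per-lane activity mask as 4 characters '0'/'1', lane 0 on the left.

VLMAX = (128 × 2) / 64 = 4 lanes
vl = min(AVL, VLMAX) = min(1, 4) = 1
bits (lane 0 leftmost): 1000

predicate = 1000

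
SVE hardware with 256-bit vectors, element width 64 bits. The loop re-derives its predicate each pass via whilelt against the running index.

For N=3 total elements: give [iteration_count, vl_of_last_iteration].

lane count: 256 div 64 = 4
N=3: ⌈3/4⌉ = 1 iters; last vl = 3 − 0×4 = 3

[iterations, last_vl] = [1, 3]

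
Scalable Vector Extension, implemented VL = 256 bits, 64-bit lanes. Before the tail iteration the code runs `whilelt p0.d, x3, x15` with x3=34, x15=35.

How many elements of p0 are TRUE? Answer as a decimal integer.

256-bit reg / 64-bit elem → 4 lanes
p0[j] = (34+j < 35); true for j=0..0 → 1 lanes set

vl = 1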